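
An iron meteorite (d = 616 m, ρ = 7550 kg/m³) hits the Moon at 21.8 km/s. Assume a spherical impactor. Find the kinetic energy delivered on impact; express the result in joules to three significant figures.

E ≈ 2.20 × 10^20 J

v = 21800 m/s.
Mass m = (π/6) ρ d³ = (π/6) × 7550 × (616)³ = 9.240 × 10^11 kg
E = ½ m v² = 0.5 × 9.240 × 10^11 × (21800)² = 2.196 × 10^20 J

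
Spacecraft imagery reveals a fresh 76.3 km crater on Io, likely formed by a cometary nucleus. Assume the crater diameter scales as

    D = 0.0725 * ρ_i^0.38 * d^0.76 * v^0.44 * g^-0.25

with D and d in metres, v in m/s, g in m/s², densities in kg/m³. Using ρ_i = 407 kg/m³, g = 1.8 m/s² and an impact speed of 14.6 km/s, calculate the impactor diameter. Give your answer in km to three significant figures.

d ≈ 19.6 km

Rearranging for d: d = [D / (0.0725 · 407^0.38 · 14600^0.44 · 1.8^-0.25)]^(1/0.76).
D = 76300 m.
407^0.38 = 9.809
14600^0.44 = 67.97
1.8^-0.25 = 0.8633
Denominator = 0.0725 × 9.809 × 67.97 × 0.8633 = 41.73
D / 41.73 = 76300 / 41.73 = 1828
d = 1828^(1/0.76) = 1828^1.3158 = 19593 m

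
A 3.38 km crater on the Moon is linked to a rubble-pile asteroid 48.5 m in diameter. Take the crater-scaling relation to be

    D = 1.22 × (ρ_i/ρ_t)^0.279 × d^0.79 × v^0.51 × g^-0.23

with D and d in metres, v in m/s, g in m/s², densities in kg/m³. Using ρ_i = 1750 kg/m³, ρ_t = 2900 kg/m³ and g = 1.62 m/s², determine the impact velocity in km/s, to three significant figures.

v ≈ 22.6 km/s

Rearranging for v: v = [D / (1.22 · (1750/2900)^0.279 · 48.5^0.79 · 1.62^-0.23)]^(1/0.51).
D = 3380 m.
(1750/2900)^0.279 = 0.8686
48.5^0.79 = 21.47
1.62^-0.23 = 0.8950
Denominator = 1.22 × 0.8686 × 21.47 × 0.8950 = 20.36
D / 20.36 = 3380 / 20.36 = 166.0
v = 166.0^(1/0.51) = 166.0^1.9608 = 22552 m/s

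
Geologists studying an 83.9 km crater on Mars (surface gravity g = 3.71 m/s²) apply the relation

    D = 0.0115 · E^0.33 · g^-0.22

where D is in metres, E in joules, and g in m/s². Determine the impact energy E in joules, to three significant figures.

E ≈ 1.50 × 10^21 J

Rearranging: E = [D / (0.0115 · g^-0.22)]^(1/0.33).
D = 83900 m.
g^-0.22 = 3.71^-0.22 = 0.7494
D / (0.0115 × 0.7494) = 83900 / (8.618 × 10^-3) = 9.735 × 10^6
E = (9.735 × 10^6)^3.0303 = 1.502 × 10^21 J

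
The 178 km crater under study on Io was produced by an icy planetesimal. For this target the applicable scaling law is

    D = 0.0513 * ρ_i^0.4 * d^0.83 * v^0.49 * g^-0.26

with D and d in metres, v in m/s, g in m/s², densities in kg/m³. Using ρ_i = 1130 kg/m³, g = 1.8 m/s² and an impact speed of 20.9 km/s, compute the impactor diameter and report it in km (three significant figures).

Rearranging for d: d = [D / (0.0513 · 1130^0.4 · 20900^0.49 · 1.8^-0.26)]^(1/0.83).
D = 178000 m.
1130^0.4 = 16.64
20900^0.49 = 130.9
1.8^-0.26 = 0.8583
Denominator = 0.0513 × 16.64 × 130.9 × 0.8583 = 95.91
D / 95.91 = 178000 / 95.91 = 1856
d = 1856^(1/0.83) = 1856^1.2048 = 8669 m

d ≈ 8.67 km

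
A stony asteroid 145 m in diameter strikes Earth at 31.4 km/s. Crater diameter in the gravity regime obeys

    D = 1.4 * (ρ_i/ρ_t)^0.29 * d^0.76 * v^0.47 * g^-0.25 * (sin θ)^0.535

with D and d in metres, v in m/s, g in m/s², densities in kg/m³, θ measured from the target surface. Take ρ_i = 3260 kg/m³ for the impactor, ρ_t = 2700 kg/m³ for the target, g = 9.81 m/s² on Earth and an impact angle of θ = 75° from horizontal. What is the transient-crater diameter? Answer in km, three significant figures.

In SI units: v = 31400 m/s.
(ρ_i/ρ_t)^0.29 = (3260/2700)^0.29 = 1.056
d^0.76 = 145^0.76 = 43.92
v^0.47 = 31400^0.47 = 129.9
g^-0.25 = 9.81^-0.25 = 0.5650
(sin 75°)^0.535 = 0.9659^0.535 = 0.9816
D = 1.4 × 1.056 × 43.92 × 129.9 × 0.5650 × 0.9816 = 4678 m
   = 4.678 km

D ≈ 4.68 km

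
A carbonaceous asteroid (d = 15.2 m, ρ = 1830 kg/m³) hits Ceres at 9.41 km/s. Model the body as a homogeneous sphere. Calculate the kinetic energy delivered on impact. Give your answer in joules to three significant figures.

v = 9410 m/s.
Mass m = (π/6) ρ d³ = (π/6) × 1830 × (15.2)³ = 3.365 × 10^6 kg
E = ½ m v² = 0.5 × 3.365 × 10^6 × (9410)² = 1.490 × 10^14 J

E ≈ 1.49 × 10^14 J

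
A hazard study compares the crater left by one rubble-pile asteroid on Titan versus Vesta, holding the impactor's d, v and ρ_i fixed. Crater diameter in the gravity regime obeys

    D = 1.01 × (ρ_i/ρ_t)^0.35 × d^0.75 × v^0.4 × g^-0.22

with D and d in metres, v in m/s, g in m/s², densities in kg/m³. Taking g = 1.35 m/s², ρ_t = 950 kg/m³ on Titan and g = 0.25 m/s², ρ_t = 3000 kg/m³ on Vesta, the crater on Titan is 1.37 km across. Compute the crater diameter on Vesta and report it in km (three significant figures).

The impactor-only factors (d, v, ρ_i) cancel in the ratio, leaving D_Vesta/D_Titan = (g_Vesta/g_Titan)^-0.22 · (ρ_t,Titan/ρ_t,Vesta)^0.35.
(0.25/1.35)^-0.22 = 0.1852^-0.22 = 1.449
(950/3000)^0.35 = 0.3167^0.35 = 0.6687
Ratio = 1.449 × 0.6687 = 0.9689
D_Vesta = 0.9689 × 1.37 km = 1.33 km

D ≈ 1.33 km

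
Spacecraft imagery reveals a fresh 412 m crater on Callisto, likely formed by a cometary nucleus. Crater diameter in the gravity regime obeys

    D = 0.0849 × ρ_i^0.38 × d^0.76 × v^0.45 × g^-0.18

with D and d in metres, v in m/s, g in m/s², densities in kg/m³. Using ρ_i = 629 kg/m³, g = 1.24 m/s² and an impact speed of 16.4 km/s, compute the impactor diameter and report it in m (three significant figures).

Rearranging for d: d = [D / (0.0849 · 629^0.38 · 16400^0.45 · 1.24^-0.18)]^(1/0.76).
629^0.38 = 11.57
16400^0.45 = 78.83
1.24^-0.18 = 0.9620
Denominator = 0.0849 × 11.57 × 78.83 × 0.9620 = 74.49
D / 74.49 = 412 / 74.49 = 5.531
d = 5.531^(1/0.76) = 5.531^1.3158 = 9.493 m

d ≈ 9.49 m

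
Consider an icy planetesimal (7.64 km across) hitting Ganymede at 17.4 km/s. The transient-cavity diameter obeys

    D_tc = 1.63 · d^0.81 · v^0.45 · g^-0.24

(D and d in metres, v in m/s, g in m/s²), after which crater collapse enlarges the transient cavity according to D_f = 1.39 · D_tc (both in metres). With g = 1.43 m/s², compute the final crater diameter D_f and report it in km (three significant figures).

In SI: d = 7640 m, v = 17400 m/s.
d^0.81 = 7640^0.81 = 1397
v^0.45 = 17400^0.45 = 80.96
g^-0.24 = 1.43^-0.24 = 0.9177
D_tc = 1.63 × 1397 × 80.96 × 0.9177 = 1.692 × 10^5 m
D_f = 1.39 × 1.692 × 10^5 = 2.352 × 10^5 m
     = 235.2 km

D_f ≈ 235 km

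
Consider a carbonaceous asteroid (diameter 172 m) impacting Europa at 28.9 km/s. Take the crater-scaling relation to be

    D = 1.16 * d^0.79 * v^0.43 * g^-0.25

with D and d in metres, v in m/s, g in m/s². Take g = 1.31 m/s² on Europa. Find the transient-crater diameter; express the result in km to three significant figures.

In SI units: v = 28900 m/s.
d^0.79 = 172^0.79 = 58.35
v^0.43 = 28900^0.43 = 82.83
g^-0.25 = 1.31^-0.25 = 0.9347
D = 1.16 × 58.35 × 82.83 × 0.9347 = 5240 m
   = 5.240 km

D ≈ 5.24 km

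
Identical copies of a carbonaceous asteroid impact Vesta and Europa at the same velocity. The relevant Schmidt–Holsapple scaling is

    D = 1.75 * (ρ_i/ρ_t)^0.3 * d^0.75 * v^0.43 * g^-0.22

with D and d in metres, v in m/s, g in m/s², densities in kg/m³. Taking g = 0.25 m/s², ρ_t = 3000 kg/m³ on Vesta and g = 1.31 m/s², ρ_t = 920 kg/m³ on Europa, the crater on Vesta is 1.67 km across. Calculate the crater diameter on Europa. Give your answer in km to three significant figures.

The impactor-only factors (d, v, ρ_i) cancel in the ratio, leaving D_Europa/D_Vesta = (g_Europa/g_Vesta)^-0.22 · (ρ_t,Vesta/ρ_t,Europa)^0.3.
(1.31/0.25)^-0.22 = 5.240^-0.22 = 0.6946
(3000/920)^0.3 = 3.261^0.3 = 1.426
Ratio = 0.6946 × 1.426 = 0.9905
D_Europa = 0.9905 × 1.67 km = 1.65 km

D ≈ 1.65 km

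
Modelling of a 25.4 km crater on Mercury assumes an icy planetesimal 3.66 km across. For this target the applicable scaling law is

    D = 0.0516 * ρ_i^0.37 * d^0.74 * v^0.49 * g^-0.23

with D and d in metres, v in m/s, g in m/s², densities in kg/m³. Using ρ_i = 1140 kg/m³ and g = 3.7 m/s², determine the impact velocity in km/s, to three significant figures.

Rearranging for v: v = [D / (0.0516 · 1140^0.37 · 3660^0.74 · 3.7^-0.23)]^(1/0.49).
D = 25400 m.
1140^0.37 = 13.52
3660^0.74 = 433.5
3.7^-0.23 = 0.7401
Denominator = 0.0516 × 13.52 × 433.5 × 0.7401 = 223.8
D / 223.8 = 25400 / 223.8 = 113.5
v = 113.5^(1/0.49) = 113.5^2.0408 = 15626 m/s

v ≈ 15.6 km/s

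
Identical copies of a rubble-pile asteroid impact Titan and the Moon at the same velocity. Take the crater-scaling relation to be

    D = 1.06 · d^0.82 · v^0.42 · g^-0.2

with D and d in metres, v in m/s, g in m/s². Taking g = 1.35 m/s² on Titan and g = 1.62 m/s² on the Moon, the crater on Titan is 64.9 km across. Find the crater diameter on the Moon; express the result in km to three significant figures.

All impactor-dependent factors cancel in the ratio, leaving D_Moon/D_Titan = (g_Moon/g_Titan)^-0.2.
(1.62/1.35)^-0.2 = 1.200^-0.2 = 0.9642
D_Moon = 0.9642 × 64.9 km = 62.6 km

D ≈ 62.6 km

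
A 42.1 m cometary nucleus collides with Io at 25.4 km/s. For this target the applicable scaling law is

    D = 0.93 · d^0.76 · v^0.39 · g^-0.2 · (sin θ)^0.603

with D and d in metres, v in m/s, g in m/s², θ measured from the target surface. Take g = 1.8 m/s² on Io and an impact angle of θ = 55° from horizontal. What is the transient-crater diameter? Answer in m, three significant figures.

D ≈ 657 m

In SI units: v = 25400 m/s.
d^0.76 = 42.1^0.76 = 17.16
v^0.39 = 25400^0.39 = 52.23
g^-0.2 = 1.8^-0.2 = 0.8891
(sin 55°)^0.603 = 0.8192^0.603 = 0.8867
D = 0.93 × 17.16 × 52.23 × 0.8891 × 0.8867 = 657.1 m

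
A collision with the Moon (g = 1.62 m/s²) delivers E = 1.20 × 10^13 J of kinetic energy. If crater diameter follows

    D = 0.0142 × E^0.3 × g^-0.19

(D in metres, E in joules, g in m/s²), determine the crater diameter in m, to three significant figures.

E^0.3 = (1.20 × 10^13)^0.3 = 8.390 × 10^3
g^-0.19 = 1.62^-0.19 = 0.9124
D = 0.0142 × 8.390 × 10^3 × 0.9124 = 108.7 m

D ≈ 109 m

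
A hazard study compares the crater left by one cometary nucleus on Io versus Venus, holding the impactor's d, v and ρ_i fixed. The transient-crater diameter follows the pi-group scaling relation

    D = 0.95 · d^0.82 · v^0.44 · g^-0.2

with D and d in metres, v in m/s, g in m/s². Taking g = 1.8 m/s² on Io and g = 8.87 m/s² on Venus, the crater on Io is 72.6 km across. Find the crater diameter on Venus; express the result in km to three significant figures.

D ≈ 52.8 km

All impactor-dependent factors cancel in the ratio, leaving D_Venus/D_Io = (g_Venus/g_Io)^-0.2.
(8.87/1.8)^-0.2 = 4.928^-0.2 = 0.7269
D_Venus = 0.7269 × 72.6 km = 52.8 km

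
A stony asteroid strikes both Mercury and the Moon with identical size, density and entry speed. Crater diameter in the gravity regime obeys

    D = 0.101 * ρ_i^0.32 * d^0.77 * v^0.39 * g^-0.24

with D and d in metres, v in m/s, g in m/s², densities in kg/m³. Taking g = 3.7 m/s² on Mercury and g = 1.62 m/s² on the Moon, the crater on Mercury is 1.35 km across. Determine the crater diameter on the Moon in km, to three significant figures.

All impactor-dependent factors cancel in the ratio, leaving D_Moon/D_Mercury = (g_Moon/g_Mercury)^-0.24.
(1.62/3.7)^-0.24 = 0.4378^-0.24 = 1.219
D_Moon = 1.219 × 1.35 km = 1.65 km

D ≈ 1.65 km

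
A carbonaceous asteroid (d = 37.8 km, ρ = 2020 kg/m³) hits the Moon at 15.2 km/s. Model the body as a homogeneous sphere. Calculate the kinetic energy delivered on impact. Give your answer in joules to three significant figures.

E ≈ 6.60 × 10^24 J

d = 37800 m; v = 15200 m/s.
Mass m = (π/6) ρ d³ = (π/6) × 2020 × (37800)³ = 5.712 × 10^16 kg
E = ½ m v² = 0.5 × 5.712 × 10^16 × (15200)² = 6.599 × 10^24 J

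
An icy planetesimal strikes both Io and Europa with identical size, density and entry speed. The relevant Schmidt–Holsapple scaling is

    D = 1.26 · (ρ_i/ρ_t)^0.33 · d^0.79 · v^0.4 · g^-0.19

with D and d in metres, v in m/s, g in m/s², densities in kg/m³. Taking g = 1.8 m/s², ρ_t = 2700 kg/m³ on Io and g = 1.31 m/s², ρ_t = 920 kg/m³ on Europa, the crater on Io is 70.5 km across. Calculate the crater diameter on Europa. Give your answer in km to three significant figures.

D ≈ 107 km

The impactor-only factors (d, v, ρ_i) cancel in the ratio, leaving D_Europa/D_Io = (g_Europa/g_Io)^-0.19 · (ρ_t,Io/ρ_t,Europa)^0.33.
(1.31/1.8)^-0.19 = 0.7278^-0.19 = 1.062
(2700/920)^0.33 = 2.935^0.33 = 1.427
Ratio = 1.062 × 1.427 = 1.515
D_Europa = 1.515 × 70.5 km = 107 km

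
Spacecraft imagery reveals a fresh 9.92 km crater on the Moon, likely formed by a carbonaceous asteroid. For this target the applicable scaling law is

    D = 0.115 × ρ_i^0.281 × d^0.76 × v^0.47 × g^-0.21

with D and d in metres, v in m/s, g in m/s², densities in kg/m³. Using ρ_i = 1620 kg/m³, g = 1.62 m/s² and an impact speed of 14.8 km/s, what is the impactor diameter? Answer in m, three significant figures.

Rearranging for d: d = [D / (0.115 · 1620^0.281 · 14800^0.47 · 1.62^-0.21)]^(1/0.76).
D = 9920 m.
1620^0.281 = 7.978
14800^0.47 = 91.21
1.62^-0.21 = 0.9037
Denominator = 0.115 × 7.978 × 91.21 × 0.9037 = 75.62
D / 75.62 = 9920 / 75.62 = 131.2
d = 131.2^(1/0.76) = 131.2^1.3158 = 612.0 m

d ≈ 612 m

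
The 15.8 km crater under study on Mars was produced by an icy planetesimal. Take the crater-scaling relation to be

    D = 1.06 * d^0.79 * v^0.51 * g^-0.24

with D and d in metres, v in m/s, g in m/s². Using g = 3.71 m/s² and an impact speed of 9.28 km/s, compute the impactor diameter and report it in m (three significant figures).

d ≈ 784 m

Rearranging for d: d = [D / (1.06 · 9280^0.51 · 3.71^-0.24)]^(1/0.79).
D = 15800 m.
9280^0.51 = 105.5
3.71^-0.24 = 0.7300
Denominator = 1.06 × 105.5 × 0.7300 = 81.64
D / 81.64 = 15800 / 81.64 = 193.5
d = 193.5^(1/0.79) = 193.5^1.2658 = 784.3 m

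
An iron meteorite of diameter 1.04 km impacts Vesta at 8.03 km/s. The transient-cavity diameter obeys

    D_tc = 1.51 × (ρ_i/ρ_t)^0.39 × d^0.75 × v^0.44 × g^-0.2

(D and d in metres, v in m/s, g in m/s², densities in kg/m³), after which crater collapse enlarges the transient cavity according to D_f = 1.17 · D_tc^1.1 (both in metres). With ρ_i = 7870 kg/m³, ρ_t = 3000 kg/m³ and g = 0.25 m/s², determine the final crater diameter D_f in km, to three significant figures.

In SI: d = 1040 m, v = 8030 m/s.
(ρ_i/ρ_t)^0.39 = (7870/3000)^0.39 = 1.457
d^0.75 = 1040^0.75 = 183.1
v^0.44 = 8030^0.44 = 52.25
g^-0.2 = 0.25^-0.2 = 1.320
D_tc = 1.51 × 1.457 × 183.1 × 52.25 × 1.320 = 27780 m
D_f = 1.17 × (27780)^1.1 = 90426 m
     = 90.43 km

D_f ≈ 90.4 km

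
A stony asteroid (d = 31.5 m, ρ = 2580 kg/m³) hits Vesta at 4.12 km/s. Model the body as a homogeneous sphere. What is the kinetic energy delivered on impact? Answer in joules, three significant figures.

E ≈ 3.58 × 10^14 J

v = 4120 m/s.
Mass m = (π/6) ρ d³ = (π/6) × 2580 × (31.5)³ = 4.222 × 10^7 kg
E = ½ m v² = 0.5 × 4.222 × 10^7 × (4120)² = 3.583 × 10^14 J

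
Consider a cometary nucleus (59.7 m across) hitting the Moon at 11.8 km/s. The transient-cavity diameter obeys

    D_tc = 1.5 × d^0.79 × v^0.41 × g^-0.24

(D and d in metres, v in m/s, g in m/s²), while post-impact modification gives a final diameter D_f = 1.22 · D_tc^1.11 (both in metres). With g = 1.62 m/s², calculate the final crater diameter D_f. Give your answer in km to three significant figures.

v = 11800 m/s.
d^0.79 = 59.7^0.79 = 25.29
v^0.41 = 11800^0.41 = 46.72
g^-0.24 = 1.62^-0.24 = 0.8907
D_tc = 1.5 × 25.29 × 46.72 × 0.8907 = 1579 m
D_f = 1.22 × (1579)^1.11 = 4331 m
     = 4.331 km

D_f ≈ 4.33 km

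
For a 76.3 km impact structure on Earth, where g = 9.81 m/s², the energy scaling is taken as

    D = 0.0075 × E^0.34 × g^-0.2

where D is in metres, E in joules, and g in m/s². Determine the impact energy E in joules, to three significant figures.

Rearranging: E = [D / (0.0075 · g^-0.2)]^(1/0.34).
D = 76300 m.
g^-0.2 = 9.81^-0.2 = 0.6334
D / (0.0075 × 0.6334) = 76300 / (4.750 × 10^-3) = 1.606 × 10^7
E = (1.606 × 10^7)^2.9412 = 1.561 × 10^21 J

E ≈ 1.56 × 10^21 J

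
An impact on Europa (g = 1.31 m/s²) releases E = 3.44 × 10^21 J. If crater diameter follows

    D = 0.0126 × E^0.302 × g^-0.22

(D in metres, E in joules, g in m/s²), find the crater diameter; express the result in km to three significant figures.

D ≈ 37.9 km

E^0.302 = (3.44 × 10^21)^0.302 = 3.192 × 10^6
g^-0.22 = 1.31^-0.22 = 0.9423
D = 0.0126 × 3.192 × 10^6 × 0.9423 = 37899 m
   = 37.90 km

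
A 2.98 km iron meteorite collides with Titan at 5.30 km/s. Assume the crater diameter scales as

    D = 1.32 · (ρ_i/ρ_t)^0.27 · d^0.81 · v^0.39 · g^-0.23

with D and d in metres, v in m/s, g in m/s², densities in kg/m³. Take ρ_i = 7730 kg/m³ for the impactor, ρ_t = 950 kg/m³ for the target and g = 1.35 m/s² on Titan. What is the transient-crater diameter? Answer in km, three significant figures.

D ≈ 40.1 km

In SI units: d = 2980 m, v = 5300 m/s.
(ρ_i/ρ_t)^0.27 = (7730/950)^0.27 = 1.761
d^0.81 = 2980^0.81 = 651.8
v^0.39 = 5300^0.39 = 28.34
g^-0.23 = 1.35^-0.23 = 0.9333
D = 1.32 × 1.761 × 651.8 × 28.34 × 0.9333 = 40075 m
   = 40.07 km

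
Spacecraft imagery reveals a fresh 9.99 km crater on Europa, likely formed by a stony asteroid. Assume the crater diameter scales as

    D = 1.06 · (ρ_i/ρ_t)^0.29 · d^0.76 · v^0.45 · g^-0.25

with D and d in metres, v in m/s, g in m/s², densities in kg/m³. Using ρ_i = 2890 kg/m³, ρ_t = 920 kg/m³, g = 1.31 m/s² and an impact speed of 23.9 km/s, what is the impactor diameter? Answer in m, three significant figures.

d ≈ 306 m

Rearranging for d: d = [D / (1.06 · (2890/920)^0.29 · 23900^0.45 · 1.31^-0.25)]^(1/0.76).
D = 9990 m.
(2890/920)^0.29 = 1.394
23900^0.45 = 93.39
1.31^-0.25 = 0.9347
Denominator = 1.06 × 1.394 × 93.39 × 0.9347 = 129.0
D / 129.0 = 9990 / 129.0 = 77.44
d = 77.44^(1/0.76) = 77.44^1.3158 = 305.8 m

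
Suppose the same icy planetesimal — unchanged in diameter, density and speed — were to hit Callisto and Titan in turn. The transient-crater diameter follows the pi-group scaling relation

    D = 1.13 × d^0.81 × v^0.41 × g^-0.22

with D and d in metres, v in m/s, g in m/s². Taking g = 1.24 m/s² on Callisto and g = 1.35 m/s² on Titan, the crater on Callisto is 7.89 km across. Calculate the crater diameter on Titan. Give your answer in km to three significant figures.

D ≈ 7.74 km

All impactor-dependent factors cancel in the ratio, leaving D_Titan/D_Callisto = (g_Titan/g_Callisto)^-0.22.
(1.35/1.24)^-0.22 = 1.089^-0.22 = 0.9814
D_Titan = 0.9814 × 7.89 km = 7.74 km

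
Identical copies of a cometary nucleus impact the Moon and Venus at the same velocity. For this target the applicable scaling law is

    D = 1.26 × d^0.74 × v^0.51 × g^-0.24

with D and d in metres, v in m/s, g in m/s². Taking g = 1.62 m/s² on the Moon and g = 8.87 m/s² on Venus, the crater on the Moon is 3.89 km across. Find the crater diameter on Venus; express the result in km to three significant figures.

All impactor-dependent factors cancel in the ratio, leaving D_Venus/D_Moon = (g_Venus/g_Moon)^-0.24.
(8.87/1.62)^-0.24 = 5.475^-0.24 = 0.6649
D_Venus = 0.6649 × 3.89 km = 2.59 km

D ≈ 2.59 km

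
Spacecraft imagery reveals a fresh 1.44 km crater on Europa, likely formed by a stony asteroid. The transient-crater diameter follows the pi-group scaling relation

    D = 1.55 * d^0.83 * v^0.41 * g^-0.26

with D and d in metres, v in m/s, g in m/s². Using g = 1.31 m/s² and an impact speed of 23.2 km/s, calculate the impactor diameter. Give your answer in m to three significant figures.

d ≈ 28.6 m

Rearranging for d: d = [D / (1.55 · 23200^0.41 · 1.31^-0.26)]^(1/0.83).
D = 1440 m.
23200^0.41 = 61.64
1.31^-0.26 = 0.9322
Denominator = 1.55 × 61.64 × 0.9322 = 89.06
D / 89.06 = 1440 / 89.06 = 16.17
d = 16.17^(1/0.83) = 16.17^1.2048 = 28.59 m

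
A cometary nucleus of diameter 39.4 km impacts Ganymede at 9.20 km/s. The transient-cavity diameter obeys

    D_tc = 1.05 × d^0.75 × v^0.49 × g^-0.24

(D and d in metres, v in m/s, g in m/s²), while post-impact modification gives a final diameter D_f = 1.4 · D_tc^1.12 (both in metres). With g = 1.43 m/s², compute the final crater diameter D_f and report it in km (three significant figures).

D_f ≈ 1460 km

In SI: d = 39400 m, v = 9200 m/s.
d^0.75 = 39400^0.75 = 2797
v^0.49 = 9200^0.49 = 87.55
g^-0.24 = 1.43^-0.24 = 0.9177
D_tc = 1.05 × 2797 × 87.55 × 0.9177 = 2.360 × 10^5 m
D_f = 1.4 × (2.360 × 10^5)^1.12 = 1.458 × 10^6 m
     = 1458 km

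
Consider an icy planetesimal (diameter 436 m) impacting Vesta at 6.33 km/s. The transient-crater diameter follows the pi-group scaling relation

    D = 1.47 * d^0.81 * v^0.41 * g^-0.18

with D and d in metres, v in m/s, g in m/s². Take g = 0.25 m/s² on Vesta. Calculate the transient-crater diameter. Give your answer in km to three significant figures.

In SI units: v = 6330 m/s.
d^0.81 = 436^0.81 = 137.4
v^0.41 = 6330^0.41 = 36.19
g^-0.18 = 0.25^-0.18 = 1.283
D = 1.47 × 137.4 × 36.19 × 1.283 = 9378 m
   = 9.378 km

D ≈ 9.38 km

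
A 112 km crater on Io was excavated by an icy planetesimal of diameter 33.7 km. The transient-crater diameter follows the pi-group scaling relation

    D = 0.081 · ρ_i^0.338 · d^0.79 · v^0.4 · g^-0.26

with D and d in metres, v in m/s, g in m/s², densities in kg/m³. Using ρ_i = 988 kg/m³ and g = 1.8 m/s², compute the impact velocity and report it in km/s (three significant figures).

Rearranging for v: v = [D / (0.081 · 988^0.338 · 33700^0.79 · 1.8^-0.26)]^(1/0.4).
D = 112000 m.
988^0.338 = 10.29
33700^0.79 = 3774
1.8^-0.26 = 0.8583
Denominator = 0.081 × 10.29 × 3774 × 0.8583 = 2700
D / 2700 = 112000 / 2700 = 41.48
v = 41.48^(1/0.4) = 41.48^2.5 = 11081 m/s

v ≈ 11.1 km/s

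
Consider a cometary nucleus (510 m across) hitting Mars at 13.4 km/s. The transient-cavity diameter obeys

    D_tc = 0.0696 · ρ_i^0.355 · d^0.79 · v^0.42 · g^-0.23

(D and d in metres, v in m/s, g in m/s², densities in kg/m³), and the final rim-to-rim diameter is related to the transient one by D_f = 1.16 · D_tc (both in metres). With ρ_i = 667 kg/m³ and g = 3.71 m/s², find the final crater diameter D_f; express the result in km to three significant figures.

D_f ≈ 4.48 km

v = 13400 m/s.
ρ_i^0.355 = 667^0.355 = 10.06
d^0.79 = 510^0.79 = 137.7
v^0.42 = 13400^0.42 = 54.12
g^-0.23 = 3.71^-0.23 = 0.7397
D_tc = 0.0696 × 10.06 × 137.7 × 54.12 × 0.7397 = 3860 m
D_f = 1.16 × 3860 = 4478 m
     = 4.478 km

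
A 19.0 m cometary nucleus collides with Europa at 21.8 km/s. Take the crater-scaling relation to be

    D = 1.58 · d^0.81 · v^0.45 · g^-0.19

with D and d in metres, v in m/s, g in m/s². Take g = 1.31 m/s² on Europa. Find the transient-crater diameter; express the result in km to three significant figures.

D ≈ 1.46 km

In SI units: v = 21800 m/s.
d^0.81 = 19^0.81 = 10.86
v^0.45 = 21800^0.45 = 89.60
g^-0.19 = 1.31^-0.19 = 0.9500
D = 1.58 × 10.86 × 89.60 × 0.9500 = 1461 m
   = 1.461 km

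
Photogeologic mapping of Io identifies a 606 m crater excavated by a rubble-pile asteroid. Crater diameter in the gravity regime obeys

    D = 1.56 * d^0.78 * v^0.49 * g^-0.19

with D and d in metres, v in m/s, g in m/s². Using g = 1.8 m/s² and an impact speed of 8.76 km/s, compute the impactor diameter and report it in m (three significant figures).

d ≈ 8.04 m

Rearranging for d: d = [D / (1.56 · 8760^0.49 · 1.8^-0.19)]^(1/0.78).
8760^0.49 = 85.47
1.8^-0.19 = 0.8943
Denominator = 1.56 × 85.47 × 0.8943 = 119.2
D / 119.2 = 606 / 119.2 = 5.084
d = 5.084^(1/0.78) = 5.084^1.2821 = 8.043 m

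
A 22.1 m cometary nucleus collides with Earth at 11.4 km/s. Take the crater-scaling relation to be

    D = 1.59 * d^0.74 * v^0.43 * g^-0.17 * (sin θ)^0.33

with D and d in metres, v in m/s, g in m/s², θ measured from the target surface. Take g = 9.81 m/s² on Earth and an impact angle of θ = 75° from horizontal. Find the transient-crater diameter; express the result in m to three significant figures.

In SI units: v = 11400 m/s.
d^0.74 = 22.1^0.74 = 9.882
v^0.43 = 11400^0.43 = 55.52
g^-0.17 = 9.81^-0.17 = 0.6783
(sin 75°)^0.33 = 0.9659^0.33 = 0.9886
D = 1.59 × 9.882 × 55.52 × 0.6783 × 0.9886 = 585.0 m

D ≈ 585 m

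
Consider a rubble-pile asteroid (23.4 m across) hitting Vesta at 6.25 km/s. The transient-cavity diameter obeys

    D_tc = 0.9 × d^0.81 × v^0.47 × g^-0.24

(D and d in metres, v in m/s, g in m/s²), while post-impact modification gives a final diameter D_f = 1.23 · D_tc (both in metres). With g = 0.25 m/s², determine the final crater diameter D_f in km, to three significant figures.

v = 6250 m/s.
d^0.81 = 23.4^0.81 = 12.85
v^0.47 = 6250^0.47 = 60.82
g^-0.24 = 0.25^-0.24 = 1.395
D_tc = 0.9 × 12.85 × 60.82 × 1.395 = 981.2 m
D_f = 1.23 × 981.2 = 1207 m
     = 1.207 km

D_f ≈ 1.21 km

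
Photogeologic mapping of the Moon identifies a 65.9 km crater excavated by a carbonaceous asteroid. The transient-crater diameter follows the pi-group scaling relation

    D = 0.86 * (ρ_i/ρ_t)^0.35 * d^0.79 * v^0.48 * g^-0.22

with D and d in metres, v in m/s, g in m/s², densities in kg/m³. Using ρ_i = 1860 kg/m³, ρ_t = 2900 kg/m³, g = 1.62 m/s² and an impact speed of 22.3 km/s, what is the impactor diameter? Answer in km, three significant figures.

d ≈ 4.84 km

Rearranging for d: d = [D / (0.86 · (1860/2900)^0.35 · 22300^0.48 · 1.62^-0.22)]^(1/0.79).
D = 65900 m.
(1860/2900)^0.35 = 0.8560
22300^0.48 = 122.2
1.62^-0.22 = 0.8993
Denominator = 0.86 × 0.8560 × 122.2 × 0.8993 = 80.90
D / 80.90 = 65900 / 80.90 = 814.6
d = 814.6^(1/0.79) = 814.6^1.2658 = 4838 m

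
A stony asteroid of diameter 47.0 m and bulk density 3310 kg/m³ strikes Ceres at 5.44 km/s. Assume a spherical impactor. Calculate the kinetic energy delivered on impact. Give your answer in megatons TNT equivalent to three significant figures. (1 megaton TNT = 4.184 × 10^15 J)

v = 5440 m/s.
Mass m = (π/6) ρ d³ = (π/6) × 3310 × (47)³ = 1.799 × 10^8 kg
E = ½ m v² = 0.5 × 1.799 × 10^8 × (5440)² = 2.662 × 10^15 J
   = 2.662 × 10^15 / 4.184×10^15 = 0.6362 Mt

E ≈ 0.636 Mt TNT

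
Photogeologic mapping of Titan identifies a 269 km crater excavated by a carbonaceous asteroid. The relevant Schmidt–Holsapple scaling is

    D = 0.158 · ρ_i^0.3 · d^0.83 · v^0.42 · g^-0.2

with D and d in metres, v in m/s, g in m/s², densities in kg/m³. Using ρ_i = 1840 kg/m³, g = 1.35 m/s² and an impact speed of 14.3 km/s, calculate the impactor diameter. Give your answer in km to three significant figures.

d ≈ 18.0 km

Rearranging for d: d = [D / (0.158 · 1840^0.3 · 14300^0.42 · 1.35^-0.2)]^(1/0.83).
D = 269000 m.
1840^0.3 = 9.538
14300^0.42 = 55.62
1.35^-0.2 = 0.9417
Denominator = 0.158 × 9.538 × 55.62 × 0.9417 = 78.93
D / 78.93 = 269000 / 78.93 = 3408
d = 3408^(1/0.83) = 3408^1.2048 = 18028 m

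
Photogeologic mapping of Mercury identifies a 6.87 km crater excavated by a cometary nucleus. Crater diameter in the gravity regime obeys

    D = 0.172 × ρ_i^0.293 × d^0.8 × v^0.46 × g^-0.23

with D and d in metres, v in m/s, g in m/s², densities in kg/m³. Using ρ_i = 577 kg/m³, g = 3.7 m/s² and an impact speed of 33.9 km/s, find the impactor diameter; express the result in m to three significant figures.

d ≈ 199 m

Rearranging for d: d = [D / (0.172 · 577^0.293 · 33900^0.46 · 3.7^-0.23)]^(1/0.8).
D = 6870 m.
577^0.293 = 6.442
33900^0.46 = 121.3
3.7^-0.23 = 0.7401
Denominator = 0.172 × 6.442 × 121.3 × 0.7401 = 99.47
D / 99.47 = 6870 / 99.47 = 69.07
d = 69.07^(1/0.8) = 69.07^1.25 = 199.1 m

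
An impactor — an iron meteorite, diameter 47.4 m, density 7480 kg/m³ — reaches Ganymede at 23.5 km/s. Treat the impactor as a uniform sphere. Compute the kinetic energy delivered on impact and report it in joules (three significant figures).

v = 23500 m/s.
Mass m = (π/6) ρ d³ = (π/6) × 7480 × (47.4)³ = 4.171 × 10^8 kg
E = ½ m v² = 0.5 × 4.171 × 10^8 × (23500)² = 1.152 × 10^17 J

E ≈ 1.15 × 10^17 J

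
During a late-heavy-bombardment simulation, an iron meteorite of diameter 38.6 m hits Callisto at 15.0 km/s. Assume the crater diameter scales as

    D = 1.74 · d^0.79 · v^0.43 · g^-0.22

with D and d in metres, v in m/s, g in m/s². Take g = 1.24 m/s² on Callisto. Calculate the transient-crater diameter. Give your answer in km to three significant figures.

D ≈ 1.86 km

In SI units: v = 15000 m/s.
d^0.79 = 38.6^0.79 = 17.92
v^0.43 = 15000^0.43 = 62.48
g^-0.22 = 1.24^-0.22 = 0.9538
D = 1.74 × 17.92 × 62.48 × 0.9538 = 1858 m
   = 1.858 km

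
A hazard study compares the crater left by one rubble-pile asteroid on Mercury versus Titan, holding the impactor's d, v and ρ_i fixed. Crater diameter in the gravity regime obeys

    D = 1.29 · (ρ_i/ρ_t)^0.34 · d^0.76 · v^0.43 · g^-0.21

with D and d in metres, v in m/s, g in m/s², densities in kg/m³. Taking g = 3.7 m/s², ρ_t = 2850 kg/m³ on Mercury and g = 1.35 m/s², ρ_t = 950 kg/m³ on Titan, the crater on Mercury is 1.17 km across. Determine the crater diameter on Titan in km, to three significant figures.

D ≈ 2.10 km

The impactor-only factors (d, v, ρ_i) cancel in the ratio, leaving D_Titan/D_Mercury = (g_Titan/g_Mercury)^-0.21 · (ρ_t,Mercury/ρ_t,Titan)^0.34.
(1.35/3.7)^-0.21 = 0.3649^-0.21 = 1.236
(2850/950)^0.34 = 3.000^0.34 = 1.453
Ratio = 1.236 × 1.453 = 1.796
D_Titan = 1.796 × 1.17 km = 2.10 km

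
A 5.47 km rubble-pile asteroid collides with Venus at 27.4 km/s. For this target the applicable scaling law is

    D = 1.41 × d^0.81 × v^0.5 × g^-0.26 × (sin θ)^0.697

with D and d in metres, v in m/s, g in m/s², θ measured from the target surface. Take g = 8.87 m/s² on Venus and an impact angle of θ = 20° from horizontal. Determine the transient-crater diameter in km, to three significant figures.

D ≈ 66.8 km

In SI units: d = 5470 m, v = 27400 m/s.
d^0.81 = 5470^0.81 = 1066
v^0.5 = 27400^0.5 = 165.5
g^-0.26 = 8.87^-0.26 = 0.5669
(sin 20°)^0.697 = 0.3420^0.697 = 0.4734
D = 1.41 × 1066 × 165.5 × 0.5669 × 0.4734 = 66759 m
   = 66.76 km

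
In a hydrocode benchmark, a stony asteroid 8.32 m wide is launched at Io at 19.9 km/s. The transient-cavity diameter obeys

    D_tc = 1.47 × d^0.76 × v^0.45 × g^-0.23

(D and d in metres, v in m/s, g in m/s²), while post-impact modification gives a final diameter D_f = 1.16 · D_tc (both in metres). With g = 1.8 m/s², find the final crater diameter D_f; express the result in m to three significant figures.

v = 19900 m/s.
d^0.76 = 8.32^0.76 = 5.004
v^0.45 = 19900^0.45 = 86.00
g^-0.23 = 1.8^-0.23 = 0.8735
D_tc = 1.47 × 5.004 × 86.00 × 0.8735 = 552.6 m
D_f = 1.16 × 552.6 = 641.0 m

D_f ≈ 641 m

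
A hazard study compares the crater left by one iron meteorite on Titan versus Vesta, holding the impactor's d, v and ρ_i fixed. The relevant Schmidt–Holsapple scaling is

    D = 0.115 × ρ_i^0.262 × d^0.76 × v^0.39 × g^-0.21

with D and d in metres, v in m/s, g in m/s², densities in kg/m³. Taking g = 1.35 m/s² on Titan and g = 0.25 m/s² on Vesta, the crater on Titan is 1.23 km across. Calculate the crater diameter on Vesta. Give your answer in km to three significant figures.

D ≈ 1.75 km

All impactor-dependent factors cancel in the ratio, leaving D_Vesta/D_Titan = (g_Vesta/g_Titan)^-0.21.
(0.25/1.35)^-0.21 = 0.1852^-0.21 = 1.425
D_Vesta = 1.425 × 1.23 km = 1.75 km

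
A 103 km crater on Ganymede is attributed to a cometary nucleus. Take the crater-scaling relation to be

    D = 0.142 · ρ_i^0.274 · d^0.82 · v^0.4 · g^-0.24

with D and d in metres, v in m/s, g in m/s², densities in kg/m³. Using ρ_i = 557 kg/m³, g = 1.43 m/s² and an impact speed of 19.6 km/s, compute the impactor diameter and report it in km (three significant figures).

d ≈ 15.2 km

Rearranging for d: d = [D / (0.142 · 557^0.274 · 19600^0.4 · 1.43^-0.24)]^(1/0.82).
D = 103000 m.
557^0.274 = 5.654
19600^0.4 = 52.11
1.43^-0.24 = 0.9177
Denominator = 0.142 × 5.654 × 52.11 × 0.9177 = 38.39
D / 38.39 = 103000 / 38.39 = 2683
d = 2683^(1/0.82) = 2683^1.2195 = 15178 m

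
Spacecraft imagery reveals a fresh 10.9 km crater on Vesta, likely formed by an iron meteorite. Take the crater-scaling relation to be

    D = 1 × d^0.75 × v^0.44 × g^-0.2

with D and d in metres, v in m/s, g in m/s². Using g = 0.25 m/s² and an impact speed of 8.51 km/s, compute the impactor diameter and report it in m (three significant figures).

d ≈ 826 m

Rearranging for d: d = [D / (1 · 8510^0.44 · 0.25^-0.2)]^(1/0.75).
D = 10900 m.
8510^0.44 = 53.60
0.25^-0.2 = 1.320
Denominator = 1 × 53.60 × 1.320 = 70.75
D / 70.75 = 10900 / 70.75 = 154.1
d = 154.1^(1/0.75) = 154.1^1.3333 = 826.0 m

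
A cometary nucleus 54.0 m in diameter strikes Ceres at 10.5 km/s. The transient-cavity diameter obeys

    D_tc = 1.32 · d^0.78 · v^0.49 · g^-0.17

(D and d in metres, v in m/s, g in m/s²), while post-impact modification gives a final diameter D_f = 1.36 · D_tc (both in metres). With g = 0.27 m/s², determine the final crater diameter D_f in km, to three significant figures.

D_f ≈ 4.70 km

v = 10500 m/s.
d^0.78 = 54^0.78 = 22.45
v^0.49 = 10500^0.49 = 93.41
g^-0.17 = 0.27^-0.17 = 1.249
D_tc = 1.32 × 22.45 × 93.41 × 1.249 = 3457 m
D_f = 1.36 × 3457 = 4702 m
     = 4.702 km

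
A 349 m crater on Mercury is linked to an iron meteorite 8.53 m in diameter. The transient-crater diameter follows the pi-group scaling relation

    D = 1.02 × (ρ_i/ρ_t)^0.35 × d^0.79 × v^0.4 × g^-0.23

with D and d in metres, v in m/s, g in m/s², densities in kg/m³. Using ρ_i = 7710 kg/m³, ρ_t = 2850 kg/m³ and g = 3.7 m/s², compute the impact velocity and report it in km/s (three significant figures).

v ≈ 27.9 km/s

Rearranging for v: v = [D / (1.02 · (7710/2850)^0.35 · 8.53^0.79 · 3.7^-0.23)]^(1/0.4).
(7710/2850)^0.35 = 1.417
8.53^0.79 = 5.438
3.7^-0.23 = 0.7401
Denominator = 1.02 × 1.417 × 5.438 × 0.7401 = 5.817
D / 5.817 = 349 / 5.817 = 60.00
v = 60.00^(1/0.4) = 60.00^2.5 = 27885 m/s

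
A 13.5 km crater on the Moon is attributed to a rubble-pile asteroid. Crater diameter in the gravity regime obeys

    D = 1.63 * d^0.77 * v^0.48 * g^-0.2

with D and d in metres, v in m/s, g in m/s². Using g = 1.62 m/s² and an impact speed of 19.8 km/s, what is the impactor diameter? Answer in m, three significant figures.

d ≈ 291 m

Rearranging for d: d = [D / (1.63 · 19800^0.48 · 1.62^-0.2)]^(1/0.77).
D = 13500 m.
19800^0.48 = 115.5
1.62^-0.2 = 0.9080
Denominator = 1.63 × 115.5 × 0.9080 = 170.9
D / 170.9 = 13500 / 170.9 = 78.99
d = 78.99^(1/0.77) = 78.99^1.2987 = 291.3 m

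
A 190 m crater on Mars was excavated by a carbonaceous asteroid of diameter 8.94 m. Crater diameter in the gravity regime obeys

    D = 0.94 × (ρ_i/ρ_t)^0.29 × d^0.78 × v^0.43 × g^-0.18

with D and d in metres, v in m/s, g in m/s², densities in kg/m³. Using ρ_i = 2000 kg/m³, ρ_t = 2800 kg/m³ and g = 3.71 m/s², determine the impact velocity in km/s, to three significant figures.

v ≈ 9.40 km/s

Rearranging for v: v = [D / (0.94 · (2000/2800)^0.29 · 8.94^0.78 · 3.71^-0.18)]^(1/0.43).
(2000/2800)^0.29 = 0.9070
8.94^0.78 = 5.521
3.71^-0.18 = 0.7898
Denominator = 0.94 × 0.9070 × 5.521 × 0.7898 = 3.718
D / 3.718 = 190 / 3.718 = 51.10
v = 51.10^(1/0.43) = 51.10^2.3256 = 9399 m/s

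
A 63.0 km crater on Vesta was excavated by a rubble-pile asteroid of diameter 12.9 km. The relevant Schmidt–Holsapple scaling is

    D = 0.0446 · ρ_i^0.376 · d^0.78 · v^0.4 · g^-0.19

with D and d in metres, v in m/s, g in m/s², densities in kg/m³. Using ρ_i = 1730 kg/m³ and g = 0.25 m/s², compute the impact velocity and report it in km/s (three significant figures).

v ≈ 10.7 km/s

Rearranging for v: v = [D / (0.0446 · 1730^0.376 · 12900^0.78 · 0.25^-0.19)]^(1/0.4).
D = 63000 m.
1730^0.376 = 16.50
12900^0.78 = 1608
0.25^-0.19 = 1.301
Denominator = 0.0446 × 16.50 × 1608 × 1.301 = 1540
D / 1540 = 63000 / 1540 = 40.91
v = 40.91^(1/0.4) = 40.91^2.5 = 10705 m/s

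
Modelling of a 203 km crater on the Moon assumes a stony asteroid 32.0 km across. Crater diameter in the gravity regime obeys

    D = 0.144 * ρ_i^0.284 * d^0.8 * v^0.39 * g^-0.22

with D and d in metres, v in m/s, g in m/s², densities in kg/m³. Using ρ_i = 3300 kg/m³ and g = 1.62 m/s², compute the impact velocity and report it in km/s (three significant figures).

v ≈ 12.1 km/s

Rearranging for v: v = [D / (0.144 · 3300^0.284 · 32000^0.8 · 1.62^-0.22)]^(1/0.39).
D = 203000 m.
3300^0.284 = 9.983
32000^0.8 = 4019
1.62^-0.22 = 0.8993
Denominator = 0.144 × 9.983 × 4019 × 0.8993 = 5196
D / 5196 = 203000 / 5196 = 39.07
v = 39.07^(1/0.39) = 39.07^2.5641 = 12068 m/s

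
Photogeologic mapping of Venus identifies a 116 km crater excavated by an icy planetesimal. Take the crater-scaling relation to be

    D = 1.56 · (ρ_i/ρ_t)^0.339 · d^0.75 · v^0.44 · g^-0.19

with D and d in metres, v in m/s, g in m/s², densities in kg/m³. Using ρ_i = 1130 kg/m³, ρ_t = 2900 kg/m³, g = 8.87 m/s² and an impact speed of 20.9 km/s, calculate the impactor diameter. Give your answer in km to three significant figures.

d ≈ 24.3 km

Rearranging for d: d = [D / (1.56 · (1130/2900)^0.339 · 20900^0.44 · 8.87^-0.19)]^(1/0.75).
D = 116000 m.
(1130/2900)^0.339 = 0.7265
20900^0.44 = 79.59
8.87^-0.19 = 0.6605
Denominator = 1.56 × 0.7265 × 79.59 × 0.6605 = 59.58
D / 59.58 = 116000 / 59.58 = 1947
d = 1947^(1/0.75) = 1947^1.3333 = 24306 m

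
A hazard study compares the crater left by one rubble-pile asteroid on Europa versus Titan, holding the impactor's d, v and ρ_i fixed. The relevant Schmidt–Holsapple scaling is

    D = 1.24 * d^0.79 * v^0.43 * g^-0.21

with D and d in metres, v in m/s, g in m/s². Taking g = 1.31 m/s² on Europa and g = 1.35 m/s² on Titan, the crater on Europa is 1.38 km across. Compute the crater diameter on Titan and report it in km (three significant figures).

D ≈ 1.37 km

All impactor-dependent factors cancel in the ratio, leaving D_Titan/D_Europa = (g_Titan/g_Europa)^-0.21.
(1.35/1.31)^-0.21 = 1.031^-0.21 = 0.9936
D_Titan = 0.9936 × 1.38 km = 1.37 km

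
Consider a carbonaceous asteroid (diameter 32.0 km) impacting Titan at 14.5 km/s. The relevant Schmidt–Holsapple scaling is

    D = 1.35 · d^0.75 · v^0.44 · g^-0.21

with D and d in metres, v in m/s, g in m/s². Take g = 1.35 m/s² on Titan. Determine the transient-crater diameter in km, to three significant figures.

In SI units: d = 32000 m, v = 14500 m/s.
d^0.75 = 32000^0.75 = 2393
v^0.44 = 14500^0.44 = 67.76
g^-0.21 = 1.35^-0.21 = 0.9389
D = 1.35 × 2393 × 67.76 × 0.9389 = 2.055 × 10^5 m
   = 205.5 km

D ≈ 206 km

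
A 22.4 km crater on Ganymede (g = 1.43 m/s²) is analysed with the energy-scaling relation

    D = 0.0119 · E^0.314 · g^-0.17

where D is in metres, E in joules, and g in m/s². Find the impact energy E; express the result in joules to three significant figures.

Rearranging: E = [D / (0.0119 · g^-0.17)]^(1/0.314).
D = 22400 m.
g^-0.17 = 1.43^-0.17 = 0.9410
D / (0.0119 × 0.9410) = 22400 / (0.01120) = 2.000 × 10^6
E = (2.000 × 10^6)^3.1847 = 1.167 × 10^20 J

E ≈ 1.17 × 10^20 J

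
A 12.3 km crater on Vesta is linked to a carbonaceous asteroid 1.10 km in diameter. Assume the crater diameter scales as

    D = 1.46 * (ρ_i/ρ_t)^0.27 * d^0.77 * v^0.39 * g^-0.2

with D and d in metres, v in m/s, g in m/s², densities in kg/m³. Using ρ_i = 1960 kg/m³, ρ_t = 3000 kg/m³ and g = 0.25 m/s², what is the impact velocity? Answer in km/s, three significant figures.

v ≈ 7.58 km/s

Rearranging for v: v = [D / (1.46 · (1960/3000)^0.27 · 1100^0.77 · 0.25^-0.2)]^(1/0.39).
D = 12300 m.
(1960/3000)^0.27 = 0.8914
1100^0.77 = 219.7
0.25^-0.2 = 1.320
Denominator = 1.46 × 0.8914 × 219.7 × 1.320 = 377.4
D / 377.4 = 12300 / 377.4 = 32.59
v = 32.59^(1/0.39) = 32.59^2.5641 = 7581 m/s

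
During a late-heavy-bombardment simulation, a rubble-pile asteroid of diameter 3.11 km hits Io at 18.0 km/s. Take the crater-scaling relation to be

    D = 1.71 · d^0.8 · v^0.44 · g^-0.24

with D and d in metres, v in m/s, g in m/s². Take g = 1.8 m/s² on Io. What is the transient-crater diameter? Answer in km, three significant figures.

D ≈ 68.9 km

In SI units: d = 3110 m, v = 18000 m/s.
d^0.8 = 3110^0.8 = 622.6
v^0.44 = 18000^0.44 = 74.53
g^-0.24 = 1.8^-0.24 = 0.8684
D = 1.71 × 622.6 × 74.53 × 0.8684 = 68906 m
   = 68.91 km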